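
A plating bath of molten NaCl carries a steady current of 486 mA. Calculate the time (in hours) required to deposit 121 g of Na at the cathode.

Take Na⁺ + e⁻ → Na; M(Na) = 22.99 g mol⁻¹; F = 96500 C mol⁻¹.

n(Na) = m/M = 121 / 22.99 = 5.263 mol.
Each Na atom requires 1 electron, so n(e⁻) = 1 × 5.263 = 5.263 mol.
Q = n(e⁻)·F = 5.263 × 96500 = 507900 C.
t = Q/I = 507900 / 0.4860 A = 1045000 s = 290 h.

290 h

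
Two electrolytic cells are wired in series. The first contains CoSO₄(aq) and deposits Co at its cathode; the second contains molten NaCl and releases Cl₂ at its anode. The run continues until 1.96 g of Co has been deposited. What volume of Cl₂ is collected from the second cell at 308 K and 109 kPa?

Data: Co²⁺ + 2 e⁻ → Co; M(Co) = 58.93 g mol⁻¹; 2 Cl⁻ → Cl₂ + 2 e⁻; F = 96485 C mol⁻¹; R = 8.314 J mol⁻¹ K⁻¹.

n(Co) = 1.96 / 58.93 = 0.03326 mol, so n(e⁻) = 2 × 0.03326 = 0.06652 mol.
The cells are in series, so the same 0.06652 mol of electrons passes through the second cell.
2 Cl⁻ → Cl₂ + 2 e⁻ — 2 mol e⁻ per mol Cl₂, so n(Cl₂) = 0.06652/2 = 0.03326 mol.
V = nRT/P = (0.03326 × 8.314 × 308) / (109 × 10³) = 7.81 × 10⁻⁴ m³ = 0.781 L.

0.781 L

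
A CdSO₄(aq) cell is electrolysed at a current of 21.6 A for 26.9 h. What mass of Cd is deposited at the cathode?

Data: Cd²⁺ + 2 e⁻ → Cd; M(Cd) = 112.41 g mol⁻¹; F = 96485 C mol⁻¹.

Q = I·t = 21.60 A × 96840 s = 2092000 C.
n(e⁻) = Q/F = 2092000 / 96485 = 21.68 mol.
Cd²⁺ + 2 e⁻ → Cd, so n(Cd) = n(e⁻)/2 = 10.84 mol.
m = n·M = 10.84 × 112.41 = 1220 g.

1220 g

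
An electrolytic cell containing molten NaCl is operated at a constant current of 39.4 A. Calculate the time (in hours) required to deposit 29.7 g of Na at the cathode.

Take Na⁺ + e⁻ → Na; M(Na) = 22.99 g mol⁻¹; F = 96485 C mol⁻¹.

n(Na) = m/M = 29.7 / 22.99 = 1.292 mol.
Each Na atom requires 1 electron, so n(e⁻) = 1 × 1.292 = 1.292 mol.
Q = n(e⁻)·F = 1.292 × 96485 = 124600 C.
t = Q/I = 124600 / 39.40 A = 3164 s = 0.879 h.

0.879 h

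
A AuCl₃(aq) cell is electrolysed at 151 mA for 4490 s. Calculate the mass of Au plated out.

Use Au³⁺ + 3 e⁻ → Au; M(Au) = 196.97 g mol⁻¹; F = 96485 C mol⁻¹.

0.461 g

Q = I·t = 0.1510 A × 4490.0 s = 678.0 C.
n(e⁻) = Q/F = 678.0 / 96485 = 0.007027 mol.
Au³⁺ + 3 e⁻ → Au, so n(Au) = n(e⁻)/3 = 0.002342 mol.
m = n·M = 0.002342 × 196.97 = 0.461 g.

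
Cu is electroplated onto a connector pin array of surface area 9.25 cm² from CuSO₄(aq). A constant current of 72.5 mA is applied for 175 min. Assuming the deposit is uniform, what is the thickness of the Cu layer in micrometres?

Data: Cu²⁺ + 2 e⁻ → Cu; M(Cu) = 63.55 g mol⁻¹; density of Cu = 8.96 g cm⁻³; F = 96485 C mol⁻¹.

30.2 μm

Q = I·t = 0.07250 × 10500 = 761.2 C; n(e⁻) = 0.007890 mol.
n(Cu) = n(e⁻)/2 = 0.003945 mol, so m = 0.003945 × 63.55 = 0.2507 g.
Volume = m/ρ = 0.2507 / 8.96 = 0.02798 cm³.
Thickness = V/A = 0.02798 / 9.25 = 0.00302 cm = 30.2 μm.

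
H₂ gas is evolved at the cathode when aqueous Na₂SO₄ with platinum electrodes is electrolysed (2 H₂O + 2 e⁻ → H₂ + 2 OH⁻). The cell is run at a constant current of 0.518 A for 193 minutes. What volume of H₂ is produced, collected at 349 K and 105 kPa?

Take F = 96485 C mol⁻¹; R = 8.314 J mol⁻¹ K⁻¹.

0.859 L

Q = I·t = 0.5180 A × 11580 s = 5998 C.
n(e⁻) = Q/F = 5998 / 96485 = 0.06217 mol.
2 electrons are transferred per H₂ molecule, so n(H₂) = 0.06217 / 2 = 0.03108 mol.
V = nRT/P = (0.03108 × 8.314 × 349) / (105 × 10³ Pa) = 8.59 × 10⁻⁴ m³ = 0.859 L.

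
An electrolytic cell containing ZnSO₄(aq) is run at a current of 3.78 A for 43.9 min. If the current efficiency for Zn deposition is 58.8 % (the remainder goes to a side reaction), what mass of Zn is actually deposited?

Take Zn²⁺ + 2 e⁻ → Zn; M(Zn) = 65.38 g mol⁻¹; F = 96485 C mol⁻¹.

Q = I·t = 3.780 × 2634.0 = 9957 C.
n(e⁻) = 9957/96485 = 0.1032 mol; theoretically n(Zn) = 0.1032/2 = 0.05160 mol, m_theo = 3.373 g.
At 58.8 % efficiency, m_actual = 0.588 × 3.373 = 1.98 g.

1.98 g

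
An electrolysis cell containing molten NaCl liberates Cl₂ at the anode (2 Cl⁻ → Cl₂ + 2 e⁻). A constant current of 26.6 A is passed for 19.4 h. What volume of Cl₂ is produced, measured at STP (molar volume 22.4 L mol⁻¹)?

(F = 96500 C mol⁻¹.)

Q = I·t = 26.60 A × 69840 s = 1858000 C.
n(e⁻) = Q/F = 1858000 / 96500 = 19.25 mol.
2 electrons are transferred per Cl₂ molecule, so n(Cl₂) = 19.25 / 2 = 9.626 mol.
V = n × V_m = 9.626 × 22.4 = 216 L.

216 L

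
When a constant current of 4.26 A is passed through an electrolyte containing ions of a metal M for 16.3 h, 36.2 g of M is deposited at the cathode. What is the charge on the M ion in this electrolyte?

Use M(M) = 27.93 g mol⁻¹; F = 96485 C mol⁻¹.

+2

Q = I·t = 4.260 A × 58680 s = 250000 C, so n(e⁻) = 250000/96485 = 2.591 mol.
n(M) deposited = 36.2 / 27.93 = 1.296 mol.
Electrons per atom = n(e⁻)/n(M) = 2.591 / 1.296 = 2.00 ≈ 2, so the ion is M²⁺.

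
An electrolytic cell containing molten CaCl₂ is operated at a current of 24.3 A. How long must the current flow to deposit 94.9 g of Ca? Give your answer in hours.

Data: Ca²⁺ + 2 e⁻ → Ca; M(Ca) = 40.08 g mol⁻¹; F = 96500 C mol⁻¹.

n(Ca) = m/M = 94.9 / 40.08 = 2.368 mol.
Each Ca atom requires 2 electrons, so n(e⁻) = 2 × 2.368 = 4.736 mol.
Q = n(e⁻)·F = 4.736 × 96500 = 457000 C.
t = Q/I = 457000 / 24.30 A = 18810 s = 5.22 h.

5.22 h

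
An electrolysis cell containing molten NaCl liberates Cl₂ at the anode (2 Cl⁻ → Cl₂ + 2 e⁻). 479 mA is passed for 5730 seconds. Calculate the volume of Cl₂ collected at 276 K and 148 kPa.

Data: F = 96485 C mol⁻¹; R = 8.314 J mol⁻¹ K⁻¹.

0.221 L

Q = I·t = 0.4790 A × 5730.0 s = 2745 C.
n(e⁻) = Q/F = 2745 / 96485 = 0.02845 mol.
2 electrons are transferred per Cl₂ molecule, so n(Cl₂) = 0.02845 / 2 = 0.01422 mol.
V = nRT/P = (0.01422 × 8.314 × 276) / (148 × 10³ Pa) = 2.21 × 10⁻⁴ m³ = 0.221 L.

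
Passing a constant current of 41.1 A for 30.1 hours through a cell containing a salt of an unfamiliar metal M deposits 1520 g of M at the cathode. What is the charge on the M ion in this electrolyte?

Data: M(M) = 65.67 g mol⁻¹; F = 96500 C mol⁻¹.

Q = I·t = 41.10 A × 108360 s = 4454000 C, so n(e⁻) = 4454000/96500 = 46.15 mol.
n(M) deposited = 1520 / 65.67 = 23.15 mol.
Electrons per atom = n(e⁻)/n(M) = 46.15 / 23.15 = 1.99 ≈ 2, so the ion is M²⁺.

+2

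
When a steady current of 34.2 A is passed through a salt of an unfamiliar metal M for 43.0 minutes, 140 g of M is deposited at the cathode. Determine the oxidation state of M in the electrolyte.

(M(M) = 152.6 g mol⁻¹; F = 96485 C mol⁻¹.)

+1

Q = I·t = 34.20 A × 2580.0 s = 88240 C, so n(e⁻) = 88240/96485 = 0.9145 mol.
n(M) deposited = 140 / 152.6 = 0.9174 mol.
Electrons per atom = n(e⁻)/n(M) = 0.9145 / 0.9174 = 0.997 ≈ 1, so the ion is M⁺.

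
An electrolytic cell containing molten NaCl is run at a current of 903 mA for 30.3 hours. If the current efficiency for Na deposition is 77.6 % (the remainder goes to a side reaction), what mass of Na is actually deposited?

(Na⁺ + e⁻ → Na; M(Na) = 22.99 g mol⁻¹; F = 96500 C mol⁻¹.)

Q = I·t = 0.9030 × 109080 = 98500 C.
n(e⁻) = 98500/96500 = 1.021 mol; theoretically n(Na) = 1.021/1 = 1.021 mol, m_theo = 23.47 g.
At 77.6 % efficiency, m_actual = 0.776 × 23.47 = 18.2 g.

18.2 g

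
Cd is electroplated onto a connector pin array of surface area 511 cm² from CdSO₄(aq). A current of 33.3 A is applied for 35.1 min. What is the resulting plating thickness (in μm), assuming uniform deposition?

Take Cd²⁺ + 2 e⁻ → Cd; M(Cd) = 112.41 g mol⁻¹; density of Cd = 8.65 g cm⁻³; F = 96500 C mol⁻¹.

Q = I·t = 33.30 × 2106.0 = 70130 C; n(e⁻) = 0.7267 mol.
n(Cd) = n(e⁻)/2 = 0.3634 mol, so m = 0.3634 × 112.41 = 40.85 g.
Volume = m/ρ = 40.85 / 8.65 = 4.722 cm³.
Thickness = V/A = 4.722 / 511 = 0.00924 cm = 92.4 μm.

92.4 μm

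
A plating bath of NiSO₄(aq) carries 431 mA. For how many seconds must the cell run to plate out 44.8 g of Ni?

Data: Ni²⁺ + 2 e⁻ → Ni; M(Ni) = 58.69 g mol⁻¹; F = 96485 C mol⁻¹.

n(Ni) = m/M = 44.8 / 58.69 = 0.7633 mol.
Each Ni atom requires 2 electrons, so n(e⁻) = 2 × 0.7633 = 1.527 mol.
Q = n(e⁻)·F = 1.527 × 96485 = 147300 C.
t = Q/I = 147300 / 0.4310 A = 341800 s.

3.42 × 10⁵ s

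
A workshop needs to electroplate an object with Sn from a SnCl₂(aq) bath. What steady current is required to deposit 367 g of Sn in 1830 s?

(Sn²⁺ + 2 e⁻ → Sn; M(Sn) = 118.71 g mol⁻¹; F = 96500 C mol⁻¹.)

n(Sn) = 367 / 118.71 = 3.092 mol.
n(e⁻) = 2 × 3.092 = 6.183 mol.
Q = n(e⁻)·F = 6.183 × 96500 = 596700 C.
I = Q/t = 596700 / 1830.0 s = 326 A.

326 A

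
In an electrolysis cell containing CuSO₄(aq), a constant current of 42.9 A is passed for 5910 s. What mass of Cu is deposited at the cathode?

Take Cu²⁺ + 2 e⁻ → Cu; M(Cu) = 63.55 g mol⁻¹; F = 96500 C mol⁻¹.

Q = I·t = 42.90 A × 5910.0 s = 253500 C.
n(e⁻) = Q/F = 253500 / 96500 = 2.627 mol.
Cu²⁺ + 2 e⁻ → Cu, so n(Cu) = n(e⁻)/2 = 1.314 mol.
m = n·M = 1.314 × 63.55 = 83.5 g.

83.5 g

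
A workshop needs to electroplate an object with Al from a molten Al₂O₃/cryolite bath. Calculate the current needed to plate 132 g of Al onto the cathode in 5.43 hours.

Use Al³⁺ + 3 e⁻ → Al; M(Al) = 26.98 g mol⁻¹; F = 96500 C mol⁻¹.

72.5 A

n(Al) = 132 / 26.98 = 4.893 mol.
n(e⁻) = 3 × 4.893 = 14.68 mol.
Q = n(e⁻)·F = 14.68 × 96500 = 1416000 C.
I = Q/t = 1416000 / 19548 s = 72.5 A.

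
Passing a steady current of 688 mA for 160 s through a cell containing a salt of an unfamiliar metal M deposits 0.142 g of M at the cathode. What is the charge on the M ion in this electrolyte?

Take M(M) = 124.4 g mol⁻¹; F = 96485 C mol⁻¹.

+1

Q = I·t = 0.6880 A × 160.00 s = 110.1 C, so n(e⁻) = 110.1/96485 = 0.001141 mol.
n(M) deposited = 0.142 / 124.4 = 0.001141 mol.
Electrons per atom = n(e⁻)/n(M) = 0.001141 / 0.001141 = 0.999 ≈ 1, so the ion is M⁺.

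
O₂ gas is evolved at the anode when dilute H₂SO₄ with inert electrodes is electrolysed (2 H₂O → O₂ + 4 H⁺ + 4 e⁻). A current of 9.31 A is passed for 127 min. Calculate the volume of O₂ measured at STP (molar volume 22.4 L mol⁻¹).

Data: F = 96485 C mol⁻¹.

Q = I·t = 9.310 A × 7620.0 s = 70940 C.
n(e⁻) = Q/F = 70940 / 96485 = 0.7353 mol.
4 electrons are transferred per O₂ molecule, so n(O₂) = 0.7353 / 4 = 0.1838 mol.
V = n × V_m = 0.1838 × 22.4 = 4.12 L.

4.12 L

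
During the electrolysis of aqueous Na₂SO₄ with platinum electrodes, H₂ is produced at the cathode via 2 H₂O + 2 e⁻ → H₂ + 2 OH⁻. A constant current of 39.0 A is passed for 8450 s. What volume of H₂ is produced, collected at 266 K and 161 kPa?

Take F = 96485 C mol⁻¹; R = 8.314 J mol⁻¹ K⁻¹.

Q = I·t = 39.00 A × 8450.0 s = 329600 C.
n(e⁻) = Q/F = 329600 / 96485 = 3.416 mol.
2 electrons are transferred per H₂ molecule, so n(H₂) = 3.416 / 2 = 1.708 mol.
V = nRT/P = (1.708 × 8.314 × 266) / (161 × 10³ Pa) = 0.0235 m³ = 23.5 L.

23.5 L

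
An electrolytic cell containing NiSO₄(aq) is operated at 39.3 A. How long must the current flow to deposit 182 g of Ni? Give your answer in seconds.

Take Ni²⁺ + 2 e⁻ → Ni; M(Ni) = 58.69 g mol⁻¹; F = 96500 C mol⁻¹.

n(Ni) = m/M = 182 / 58.69 = 3.101 mol.
Each Ni atom requires 2 electrons, so n(e⁻) = 2 × 3.101 = 6.202 mol.
Q = n(e⁻)·F = 6.202 × 96500 = 598500 C.
t = Q/I = 598500 / 39.30 A = 15230 s.

15200 s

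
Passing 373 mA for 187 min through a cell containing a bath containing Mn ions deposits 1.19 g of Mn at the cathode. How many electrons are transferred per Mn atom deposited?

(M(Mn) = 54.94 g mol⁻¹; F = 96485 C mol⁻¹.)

Q = I·t = 0.3730 A × 11220 s = 4185 C, so n(e⁻) = 4185/96485 = 0.04338 mol.
n(Mn) deposited = 1.19 / 54.94 = 0.02166 mol.
Electrons per atom = n(e⁻)/n(Mn) = 0.04338 / 0.02166 = 2.00 ≈ 2, so the ion is Mn²⁺.

2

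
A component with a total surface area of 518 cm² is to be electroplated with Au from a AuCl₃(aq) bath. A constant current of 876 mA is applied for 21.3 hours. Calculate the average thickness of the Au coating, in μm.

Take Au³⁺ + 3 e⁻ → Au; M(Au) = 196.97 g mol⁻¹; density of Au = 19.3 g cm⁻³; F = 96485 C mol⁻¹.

Q = I·t = 0.8760 × 76680 = 67170 C; n(e⁻) = 0.6962 mol.
n(Au) = n(e⁻)/3 = 0.2321 mol, so m = 0.2321 × 196.97 = 45.71 g.
Volume = m/ρ = 45.71 / 19.3 = 2.368 cm³.
Thickness = V/A = 2.368 / 518 = 0.00457 cm = 45.7 μm.

45.7 μm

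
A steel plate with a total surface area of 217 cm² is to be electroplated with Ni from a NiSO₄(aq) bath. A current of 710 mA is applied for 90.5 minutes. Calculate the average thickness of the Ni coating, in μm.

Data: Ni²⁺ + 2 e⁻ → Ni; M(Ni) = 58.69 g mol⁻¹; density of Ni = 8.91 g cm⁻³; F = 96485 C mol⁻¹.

6.06 μm

Q = I·t = 0.7100 × 5430.0 = 3855 C; n(e⁻) = 0.03996 mol.
n(Ni) = n(e⁻)/2 = 0.01998 mol, so m = 0.01998 × 58.69 = 1.173 g.
Volume = m/ρ = 1.173 / 8.91 = 0.1316 cm³.
Thickness = V/A = 0.1316 / 217 = 6.06 × 10⁻⁴ cm = 6.06 μm.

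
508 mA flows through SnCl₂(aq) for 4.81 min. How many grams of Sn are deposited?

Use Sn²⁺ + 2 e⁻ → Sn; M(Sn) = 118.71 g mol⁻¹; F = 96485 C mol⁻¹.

Q = I·t = 0.5080 A × 288.60 s = 146.6 C.
n(e⁻) = Q/F = 146.6 / 96485 = 0.001519 mol.
Sn²⁺ + 2 e⁻ → Sn, so n(Sn) = n(e⁻)/2 = 0.0007597 mol.
m = n·M = 0.0007597 × 118.71 = 0.0902 g.

0.0902 g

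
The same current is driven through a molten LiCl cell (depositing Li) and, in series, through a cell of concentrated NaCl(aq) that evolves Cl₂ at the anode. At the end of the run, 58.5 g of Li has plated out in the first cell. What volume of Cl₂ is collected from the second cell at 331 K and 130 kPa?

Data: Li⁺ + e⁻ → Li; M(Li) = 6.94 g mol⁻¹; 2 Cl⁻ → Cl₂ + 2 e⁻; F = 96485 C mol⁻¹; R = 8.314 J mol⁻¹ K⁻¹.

89.2 L

n(Li) = 58.5 / 6.94 = 8.429 mol, so n(e⁻) = 1 × 8.429 = 8.429 mol.
The cells are in series, so the same 8.429 mol of electrons passes through the second cell.
2 Cl⁻ → Cl₂ + 2 e⁻ — 2 mol e⁻ per mol Cl₂, so n(Cl₂) = 8.429/2 = 4.215 mol.
V = nRT/P = (4.215 × 8.314 × 331) / (130 × 10³) = 0.0892 m³ = 89.2 L.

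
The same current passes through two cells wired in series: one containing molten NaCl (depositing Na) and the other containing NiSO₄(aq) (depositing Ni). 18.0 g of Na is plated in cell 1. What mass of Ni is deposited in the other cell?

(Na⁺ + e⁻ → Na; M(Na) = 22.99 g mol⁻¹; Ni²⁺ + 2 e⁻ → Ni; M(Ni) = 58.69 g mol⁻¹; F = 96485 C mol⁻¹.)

23.0 g

n(Na) = 18.0 / 22.99 = 0.7829 mol.
Since Na⁺ + e⁻ → Na, n(e⁻) passed = 1 × 0.7829 = 0.7829 mol.
Cells in series carry the same charge, so the same 0.7829 mol of electrons passes through cell 2.
Ni²⁺ + 2 e⁻ → Ni, so n(Ni) = 0.7829 / 2 = 0.3915 mol.
m(Ni) = 0.3915 × 58.69 = 23.0 g.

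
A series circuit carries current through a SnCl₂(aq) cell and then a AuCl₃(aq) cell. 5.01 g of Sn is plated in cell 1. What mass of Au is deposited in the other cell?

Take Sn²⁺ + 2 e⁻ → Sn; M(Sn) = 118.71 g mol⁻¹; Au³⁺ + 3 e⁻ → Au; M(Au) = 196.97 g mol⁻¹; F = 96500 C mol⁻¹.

5.54 g

n(Sn) = 5.01 / 118.71 = 0.04220 mol.
Since Sn²⁺ + 2 e⁻ → Sn, n(e⁻) passed = 2 × 0.04220 = 0.08441 mol.
Cells in series carry the same charge, so the same 0.08441 mol of electrons passes through cell 2.
Au³⁺ + 3 e⁻ → Au, so n(Au) = 0.08441 / 3 = 0.02814 mol.
m(Au) = 0.02814 × 196.97 = 5.54 g.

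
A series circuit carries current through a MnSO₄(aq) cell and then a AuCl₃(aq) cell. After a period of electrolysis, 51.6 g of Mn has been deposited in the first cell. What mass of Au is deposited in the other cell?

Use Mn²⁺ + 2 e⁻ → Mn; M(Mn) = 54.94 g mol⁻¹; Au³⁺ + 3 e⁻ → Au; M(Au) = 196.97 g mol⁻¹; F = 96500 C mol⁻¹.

123 g

n(Mn) = 51.6 / 54.94 = 0.9392 mol.
Since Mn²⁺ + 2 e⁻ → Mn, n(e⁻) passed = 2 × 0.9392 = 1.878 mol.
Cells in series carry the same charge, so the same 1.878 mol of electrons passes through cell 2.
Au³⁺ + 3 e⁻ → Au, so n(Au) = 1.878 / 3 = 0.6261 mol.
m(Au) = 0.6261 × 196.97 = 123 g.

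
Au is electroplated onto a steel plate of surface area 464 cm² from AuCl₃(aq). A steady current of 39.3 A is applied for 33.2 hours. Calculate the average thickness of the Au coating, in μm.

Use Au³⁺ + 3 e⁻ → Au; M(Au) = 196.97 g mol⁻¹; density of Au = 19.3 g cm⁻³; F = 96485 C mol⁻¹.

Q = I·t = 39.30 × 119520 = 4697000 C; n(e⁻) = 48.68 mol.
n(Au) = n(e⁻)/3 = 16.23 mol, so m = 16.23 × 196.97 = 3196 g.
Volume = m/ρ = 3196 / 19.3 = 165.6 cm³.
Thickness = V/A = 165.6 / 464 = 0.357 cm = 3570 μm.

3570 μm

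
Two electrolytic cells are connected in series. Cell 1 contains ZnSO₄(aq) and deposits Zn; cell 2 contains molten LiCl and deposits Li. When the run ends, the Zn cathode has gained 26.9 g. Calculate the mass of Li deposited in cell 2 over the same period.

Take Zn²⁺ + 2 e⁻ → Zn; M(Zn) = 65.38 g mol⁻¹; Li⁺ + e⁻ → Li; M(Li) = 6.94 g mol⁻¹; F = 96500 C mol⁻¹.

5.71 g

n(Zn) = 26.9 / 65.38 = 0.4114 mol.
Since Zn²⁺ + 2 e⁻ → Zn, n(e⁻) passed = 2 × 0.4114 = 0.8229 mol.
Cells in series carry the same charge, so the same 0.8229 mol of electrons passes through cell 2.
Li⁺ + e⁻ → Li, so n(Li) = 0.8229 / 1 = 0.8229 mol.
m(Li) = 0.8229 × 6.94 = 5.71 g.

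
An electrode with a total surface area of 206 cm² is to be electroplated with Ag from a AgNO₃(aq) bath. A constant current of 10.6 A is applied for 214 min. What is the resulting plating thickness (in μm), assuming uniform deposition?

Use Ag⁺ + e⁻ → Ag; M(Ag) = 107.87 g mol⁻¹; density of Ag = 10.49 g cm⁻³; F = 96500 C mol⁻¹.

704 μm

Q = I·t = 10.60 × 12840 = 136100 C; n(e⁻) = 1.410 mol.
n(Ag) = n(e⁻)/1 = 1.410 mol, so m = 1.410 × 107.87 = 152.1 g.
Volume = m/ρ = 152.1 / 10.49 = 14.50 cm³.
Thickness = V/A = 14.50 / 206 = 0.0704 cm = 704 μm.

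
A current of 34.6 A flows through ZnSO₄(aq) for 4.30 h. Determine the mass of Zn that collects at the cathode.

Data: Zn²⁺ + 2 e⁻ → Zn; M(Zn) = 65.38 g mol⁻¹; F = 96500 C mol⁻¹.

Q = I·t = 34.60 A × 15480 s = 535600 C.
n(e⁻) = Q/F = 535600 / 96500 = 5.550 mol.
Zn²⁺ + 2 e⁻ → Zn, so n(Zn) = n(e⁻)/2 = 2.775 mol.
m = n·M = 2.775 × 65.38 = 181 g.

181 g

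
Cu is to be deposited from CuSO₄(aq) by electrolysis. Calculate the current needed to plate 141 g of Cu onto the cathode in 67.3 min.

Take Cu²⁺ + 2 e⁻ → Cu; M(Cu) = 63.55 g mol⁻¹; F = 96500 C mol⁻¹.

106 A

n(Cu) = 141 / 63.55 = 2.219 mol.
n(e⁻) = 2 × 2.219 = 4.437 mol.
Q = n(e⁻)·F = 4.437 × 96500 = 428200 C.
I = Q/t = 428200 / 4038.0 s = 106 A.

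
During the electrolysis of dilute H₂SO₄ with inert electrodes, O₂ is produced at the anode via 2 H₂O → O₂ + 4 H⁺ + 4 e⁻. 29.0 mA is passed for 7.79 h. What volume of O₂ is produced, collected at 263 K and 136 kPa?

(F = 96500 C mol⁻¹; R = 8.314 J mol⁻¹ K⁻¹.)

0.0339 L

Q = I·t = 0.02900 A × 28044 s = 813.3 C.
n(e⁻) = Q/F = 813.3 / 96500 = 0.008428 mol.
4 electrons are transferred per O₂ molecule, so n(O₂) = 0.008428 / 4 = 0.002107 mol.
V = nRT/P = (0.002107 × 8.314 × 263) / (136 × 10³ Pa) = 3.39 × 10⁻⁵ m³ = 0.0339 L.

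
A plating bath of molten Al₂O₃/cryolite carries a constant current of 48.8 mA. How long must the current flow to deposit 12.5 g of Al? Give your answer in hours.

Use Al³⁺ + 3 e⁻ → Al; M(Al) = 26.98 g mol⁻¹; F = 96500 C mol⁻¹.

n(Al) = m/M = 12.5 / 26.98 = 0.4633 mol.
Each Al atom requires 3 electrons, so n(e⁻) = 3 × 0.4633 = 1.390 mol.
Q = n(e⁻)·F = 1.390 × 96500 = 134100 C.
t = Q/I = 134100 / 0.04880 A = 2749000 s = 763 h.

763 h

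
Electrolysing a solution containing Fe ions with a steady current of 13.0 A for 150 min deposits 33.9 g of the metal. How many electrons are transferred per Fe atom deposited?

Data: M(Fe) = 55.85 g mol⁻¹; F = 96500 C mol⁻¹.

2

Q = I·t = 13.00 A × 9000.0 s = 117000 C, so n(e⁻) = 117000/96500 = 1.212 mol.
n(Fe) deposited = 33.9 / 55.85 = 0.6070 mol.
Electrons per atom = n(e⁻)/n(Fe) = 1.212 / 0.6070 = 2.00 ≈ 2, so the ion is Fe²⁺.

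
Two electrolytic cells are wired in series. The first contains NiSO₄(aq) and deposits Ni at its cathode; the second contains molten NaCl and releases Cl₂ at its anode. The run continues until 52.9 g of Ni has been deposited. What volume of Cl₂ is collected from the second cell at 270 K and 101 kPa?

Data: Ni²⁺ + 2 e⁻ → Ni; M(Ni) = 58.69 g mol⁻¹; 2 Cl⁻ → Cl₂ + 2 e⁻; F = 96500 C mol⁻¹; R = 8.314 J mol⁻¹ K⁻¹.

n(Ni) = 52.9 / 58.69 = 0.9013 mol, so n(e⁻) = 2 × 0.9013 = 1.803 mol.
The cells are in series, so the same 1.803 mol of electrons passes through the second cell.
2 Cl⁻ → Cl₂ + 2 e⁻ — 2 mol e⁻ per mol Cl₂, so n(Cl₂) = 1.803/2 = 0.9013 mol.
V = nRT/P = (0.9013 × 8.314 × 270) / (101 × 10³) = 0.0200 m³ = 20.0 L.

20.0 L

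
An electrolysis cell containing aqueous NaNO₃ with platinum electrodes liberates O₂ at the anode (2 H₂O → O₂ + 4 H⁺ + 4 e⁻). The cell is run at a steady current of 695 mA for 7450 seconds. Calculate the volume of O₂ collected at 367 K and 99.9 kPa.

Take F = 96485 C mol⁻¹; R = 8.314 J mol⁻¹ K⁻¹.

Q = I·t = 0.6950 A × 7450.0 s = 5178 C.
n(e⁻) = Q/F = 5178 / 96485 = 0.05366 mol.
4 electrons are transferred per O₂ molecule, so n(O₂) = 0.05366 / 4 = 0.01342 mol.
V = nRT/P = (0.01342 × 8.314 × 367) / (99.9 × 10³ Pa) = 4.10 × 10⁻⁴ m³ = 0.410 L.

0.410 L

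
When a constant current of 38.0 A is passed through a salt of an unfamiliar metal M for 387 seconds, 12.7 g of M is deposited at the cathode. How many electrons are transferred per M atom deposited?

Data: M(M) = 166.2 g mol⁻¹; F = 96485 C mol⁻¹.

Q = I·t = 38.00 A × 387.00 s = 14710 C, so n(e⁻) = 14710/96485 = 0.1524 mol.
n(M) deposited = 12.7 / 166.2 = 0.07641 mol.
Electrons per atom = n(e⁻)/n(M) = 0.1524 / 0.07641 = 1.99 ≈ 2, so the ion is M²⁺.

2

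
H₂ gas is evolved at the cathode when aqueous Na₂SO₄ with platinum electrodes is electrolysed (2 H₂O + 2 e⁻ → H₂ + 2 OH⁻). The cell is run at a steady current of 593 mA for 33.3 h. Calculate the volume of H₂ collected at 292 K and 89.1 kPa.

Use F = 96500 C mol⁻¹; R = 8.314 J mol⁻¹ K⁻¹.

Q = I·t = 0.5930 A × 119880 s = 71090 C.
n(e⁻) = Q/F = 71090 / 96500 = 0.7367 mol.
2 electrons are transferred per H₂ molecule, so n(H₂) = 0.7367 / 2 = 0.3683 mol.
V = nRT/P = (0.3683 × 8.314 × 292) / (89.1 × 10³ Pa) = 0.0100 m³ = 10.0 L.

10.0 L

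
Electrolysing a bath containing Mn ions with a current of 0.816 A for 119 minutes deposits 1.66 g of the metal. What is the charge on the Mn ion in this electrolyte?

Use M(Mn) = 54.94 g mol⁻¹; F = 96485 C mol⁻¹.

Q = I·t = 0.8160 A × 7140.0 s = 5826 C, so n(e⁻) = 5826/96485 = 0.06038 mol.
n(Mn) deposited = 1.66 / 54.94 = 0.03021 mol.
Electrons per atom = n(e⁻)/n(Mn) = 0.06038 / 0.03021 = 2.00 ≈ 2, so the ion is Mn²⁺.

+2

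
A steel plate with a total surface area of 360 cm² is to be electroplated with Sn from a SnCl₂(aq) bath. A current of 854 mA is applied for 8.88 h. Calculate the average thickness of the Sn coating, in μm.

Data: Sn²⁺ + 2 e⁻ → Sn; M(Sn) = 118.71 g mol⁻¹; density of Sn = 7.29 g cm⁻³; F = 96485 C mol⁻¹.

64.0 μm

Q = I·t = 0.8540 × 31968 = 27300 C; n(e⁻) = 0.2830 mol.
n(Sn) = n(e⁻)/2 = 0.1415 mol, so m = 0.1415 × 118.71 = 16.79 g.
Volume = m/ρ = 16.79 / 7.29 = 2.304 cm³.
Thickness = V/A = 2.304 / 360 = 0.00640 cm = 64.0 μm.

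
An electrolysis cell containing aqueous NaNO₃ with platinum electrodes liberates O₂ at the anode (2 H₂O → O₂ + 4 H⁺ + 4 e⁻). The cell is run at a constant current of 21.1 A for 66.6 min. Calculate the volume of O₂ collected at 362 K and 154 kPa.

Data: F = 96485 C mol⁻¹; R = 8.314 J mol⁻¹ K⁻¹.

4.27 L

Q = I·t = 21.10 A × 3996.0 s = 84320 C.
n(e⁻) = Q/F = 84320 / 96485 = 0.8739 mol.
4 electrons are transferred per O₂ molecule, so n(O₂) = 0.8739 / 4 = 0.2185 mol.
V = nRT/P = (0.2185 × 8.314 × 362) / (154 × 10³ Pa) = 0.00427 m³ = 4.27 L.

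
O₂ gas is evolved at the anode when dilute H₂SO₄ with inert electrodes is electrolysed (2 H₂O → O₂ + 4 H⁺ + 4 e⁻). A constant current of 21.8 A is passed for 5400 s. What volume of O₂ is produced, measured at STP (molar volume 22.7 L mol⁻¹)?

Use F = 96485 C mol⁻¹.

Q = I·t = 21.80 A × 5400.0 s = 117700 C.
n(e⁻) = Q/F = 117700 / 96485 = 1.220 mol.
4 electrons are transferred per O₂ molecule, so n(O₂) = 1.220 / 4 = 0.3050 mol.
V = n × V_m = 0.3050 × 22.7 = 6.92 L.

6.92 L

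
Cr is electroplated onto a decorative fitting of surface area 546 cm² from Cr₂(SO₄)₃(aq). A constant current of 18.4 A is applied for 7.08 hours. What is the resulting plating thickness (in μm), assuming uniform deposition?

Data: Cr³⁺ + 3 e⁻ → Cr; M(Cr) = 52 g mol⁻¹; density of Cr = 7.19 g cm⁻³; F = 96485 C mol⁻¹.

215 μm

Q = I·t = 18.40 × 25488 = 469000 C; n(e⁻) = 4.861 mol.
n(Cr) = n(e⁻)/3 = 1.620 mol, so m = 1.620 × 52 = 84.25 g.
Volume = m/ρ = 84.25 / 7.19 = 11.72 cm³.
Thickness = V/A = 11.72 / 546 = 0.0215 cm = 215 μm.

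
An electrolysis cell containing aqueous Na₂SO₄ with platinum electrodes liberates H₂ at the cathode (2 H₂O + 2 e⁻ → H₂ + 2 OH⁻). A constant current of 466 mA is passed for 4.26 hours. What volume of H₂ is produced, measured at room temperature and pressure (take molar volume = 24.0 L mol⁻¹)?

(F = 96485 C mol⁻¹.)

Q = I·t = 0.4660 A × 15336 s = 7147 C.
n(e⁻) = Q/F = 7147 / 96485 = 0.07407 mol.
2 electrons are transferred per H₂ molecule, so n(H₂) = 0.07407 / 2 = 0.03703 mol.
V = n × V_m = 0.03703 × 24.0 = 0.889 L.

0.889 L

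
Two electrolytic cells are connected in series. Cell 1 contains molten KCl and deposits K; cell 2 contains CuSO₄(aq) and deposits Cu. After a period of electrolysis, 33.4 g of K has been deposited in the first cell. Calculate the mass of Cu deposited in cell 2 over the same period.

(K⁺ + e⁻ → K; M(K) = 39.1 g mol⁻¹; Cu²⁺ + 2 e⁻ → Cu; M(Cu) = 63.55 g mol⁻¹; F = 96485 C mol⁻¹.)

27.1 g

n(K) = 33.4 / 39.1 = 0.8542 mol.
Since K⁺ + e⁻ → K, n(e⁻) passed = 1 × 0.8542 = 0.8542 mol.
Cells in series carry the same charge, so the same 0.8542 mol of electrons passes through cell 2.
Cu²⁺ + 2 e⁻ → Cu, so n(Cu) = 0.8542 / 2 = 0.4271 mol.
m(Cu) = 0.4271 × 63.55 = 27.1 g.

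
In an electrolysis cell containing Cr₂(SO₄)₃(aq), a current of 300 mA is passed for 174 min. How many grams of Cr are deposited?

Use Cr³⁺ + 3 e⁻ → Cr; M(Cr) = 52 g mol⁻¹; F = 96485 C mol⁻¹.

Q = I·t = 0.3000 A × 10440 s = 3132 C.
n(e⁻) = Q/F = 3132 / 96485 = 0.03246 mol.
Cr³⁺ + 3 e⁻ → Cr, so n(Cr) = n(e⁻)/3 = 0.01082 mol.
m = n·M = 0.01082 × 52 = 0.563 g.

0.563 g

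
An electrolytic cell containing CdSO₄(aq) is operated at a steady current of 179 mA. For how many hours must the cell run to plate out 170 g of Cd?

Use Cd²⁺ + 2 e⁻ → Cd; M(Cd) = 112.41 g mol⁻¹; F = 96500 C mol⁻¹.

453 h

n(Cd) = m/M = 170 / 112.41 = 1.512 mol.
Each Cd atom requires 2 electrons, so n(e⁻) = 2 × 1.512 = 3.025 mol.
Q = n(e⁻)·F = 3.025 × 96500 = 291900 C.
t = Q/I = 291900 / 0.1790 A = 1631000 s = 453 h.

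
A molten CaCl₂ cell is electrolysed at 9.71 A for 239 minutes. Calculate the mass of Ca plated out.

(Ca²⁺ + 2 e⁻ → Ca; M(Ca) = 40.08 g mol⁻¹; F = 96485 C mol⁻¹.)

28.9 g

Q = I·t = 9.710 A × 14340 s = 139200 C.
n(e⁻) = Q/F = 139200 / 96485 = 1.443 mol.
Ca²⁺ + 2 e⁻ → Ca, so n(Ca) = n(e⁻)/2 = 0.7216 mol.
m = n·M = 0.7216 × 40.08 = 28.9 g.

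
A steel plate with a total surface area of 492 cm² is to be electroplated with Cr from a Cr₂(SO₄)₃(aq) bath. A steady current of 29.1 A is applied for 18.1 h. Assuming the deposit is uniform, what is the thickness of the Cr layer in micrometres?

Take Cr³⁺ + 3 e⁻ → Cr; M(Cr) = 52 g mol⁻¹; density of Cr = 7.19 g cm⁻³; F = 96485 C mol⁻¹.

Q = I·t = 29.10 × 65160 = 1896000 C; n(e⁻) = 19.65 mol.
n(Cr) = n(e⁻)/3 = 6.551 mol, so m = 6.551 × 52 = 340.6 g.
Volume = m/ρ = 340.6 / 7.19 = 47.38 cm³.
Thickness = V/A = 47.38 / 492 = 0.0963 cm = 963 μm.

963 μm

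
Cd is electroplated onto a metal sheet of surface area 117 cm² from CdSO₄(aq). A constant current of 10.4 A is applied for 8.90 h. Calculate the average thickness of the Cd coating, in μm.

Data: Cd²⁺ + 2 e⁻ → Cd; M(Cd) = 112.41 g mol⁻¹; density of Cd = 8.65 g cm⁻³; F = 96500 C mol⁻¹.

1920 μm

Q = I·t = 10.40 × 32040 = 333200 C; n(e⁻) = 3.453 mol.
n(Cd) = n(e⁻)/2 = 1.727 mol, so m = 1.727 × 112.41 = 194.1 g.
Volume = m/ρ = 194.1 / 8.65 = 22.44 cm³.
Thickness = V/A = 22.44 / 117 = 0.192 cm = 1920 μm.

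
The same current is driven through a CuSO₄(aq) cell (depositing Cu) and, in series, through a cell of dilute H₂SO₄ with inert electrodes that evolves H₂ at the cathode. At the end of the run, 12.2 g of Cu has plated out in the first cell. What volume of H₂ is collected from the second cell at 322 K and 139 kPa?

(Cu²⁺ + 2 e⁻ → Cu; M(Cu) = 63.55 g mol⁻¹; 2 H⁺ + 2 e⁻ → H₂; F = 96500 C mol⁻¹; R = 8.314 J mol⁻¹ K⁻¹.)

n(Cu) = 12.2 / 63.55 = 0.1920 mol, so n(e⁻) = 2 × 0.1920 = 0.3839 mol.
The cells are in series, so the same 0.3839 mol of electrons passes through the second cell.
2 H⁺ + 2 e⁻ → H₂ — 2 mol e⁻ per mol H₂, so n(H₂) = 0.3839/2 = 0.1920 mol.
V = nRT/P = (0.1920 × 8.314 × 322) / (139 × 10³) = 0.00370 m³ = 3.70 L.

3.70 L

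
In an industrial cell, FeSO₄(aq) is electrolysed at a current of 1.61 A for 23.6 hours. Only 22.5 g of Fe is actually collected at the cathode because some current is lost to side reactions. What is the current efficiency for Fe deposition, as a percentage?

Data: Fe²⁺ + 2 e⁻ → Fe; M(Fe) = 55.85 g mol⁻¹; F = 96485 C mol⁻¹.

Q = I·t = 1.610 × 84960 = 136800 C; n(e⁻) = 136800/96485 = 1.418 mol.
Theoretical n(Fe) = n(e⁻)/2 = 0.7088 mol, i.e. m_theo = 0.7088 × 55.85 = 39.59 g.
Efficiency = m_actual / m_theo = 22.5 / 39.59 = 56.8 %.

56.8 %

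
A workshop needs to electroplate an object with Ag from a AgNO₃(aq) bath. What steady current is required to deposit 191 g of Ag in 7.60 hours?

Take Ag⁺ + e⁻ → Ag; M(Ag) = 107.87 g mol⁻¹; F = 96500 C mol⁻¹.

n(Ag) = 191 / 107.87 = 1.771 mol.
n(e⁻) = 1 × 1.771 = 1.771 mol.
Q = n(e⁻)·F = 1.771 × 96500 = 170900 C.
I = Q/t = 170900 / 27360 s = 6.25 A.

6.25 A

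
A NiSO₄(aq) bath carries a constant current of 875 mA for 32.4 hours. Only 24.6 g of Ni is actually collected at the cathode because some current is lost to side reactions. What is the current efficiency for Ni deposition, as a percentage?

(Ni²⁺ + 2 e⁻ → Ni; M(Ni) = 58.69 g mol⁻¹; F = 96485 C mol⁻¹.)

Q = I·t = 0.8750 × 116640 = 102100 C; n(e⁻) = 102100/96485 = 1.058 mol.
Theoretical n(Ni) = n(e⁻)/2 = 0.5289 mol, i.e. m_theo = 0.5289 × 58.69 = 31.04 g.
Efficiency = m_actual / m_theo = 24.6 / 31.04 = 79.3 %.

79.3 %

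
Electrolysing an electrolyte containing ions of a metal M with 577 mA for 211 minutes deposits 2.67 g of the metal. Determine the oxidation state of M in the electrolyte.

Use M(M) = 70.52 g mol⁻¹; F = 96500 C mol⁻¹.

Q = I·t = 0.5770 A × 12660 s = 7305 C, so n(e⁻) = 7305/96500 = 0.07570 mol.
n(M) deposited = 2.67 / 70.52 = 0.03786 mol.
Electrons per atom = n(e⁻)/n(M) = 0.07570 / 0.03786 = 2.00 ≈ 2, so the ion is M²⁺.

+2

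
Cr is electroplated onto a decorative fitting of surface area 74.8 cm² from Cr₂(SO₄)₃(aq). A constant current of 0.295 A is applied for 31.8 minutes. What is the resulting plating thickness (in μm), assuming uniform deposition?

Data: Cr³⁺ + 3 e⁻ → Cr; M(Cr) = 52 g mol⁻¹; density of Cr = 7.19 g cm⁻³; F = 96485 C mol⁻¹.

Q = I·t = 0.2950 × 1908.0 = 562.9 C; n(e⁻) = 0.005834 mol.
n(Cr) = n(e⁻)/3 = 0.001945 mol, so m = 0.001945 × 52 = 0.1011 g.
Volume = m/ρ = 0.1011 / 7.19 = 0.01406 cm³.
Thickness = V/A = 0.01406 / 74.8 = 1.88 × 10⁻⁴ cm = 1.88 μm.

1.88 μm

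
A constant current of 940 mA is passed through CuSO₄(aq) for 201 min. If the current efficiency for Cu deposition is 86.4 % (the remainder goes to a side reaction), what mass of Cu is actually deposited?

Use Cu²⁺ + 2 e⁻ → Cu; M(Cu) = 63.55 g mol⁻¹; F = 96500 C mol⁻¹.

3.23 g

Q = I·t = 0.9400 × 12060 = 11340 C.
n(e⁻) = 11340/96500 = 0.1175 mol; theoretically n(Cu) = 0.1175/2 = 0.05874 mol, m_theo = 3.733 g.
At 86.4 % efficiency, m_actual = 0.864 × 3.733 = 3.23 g.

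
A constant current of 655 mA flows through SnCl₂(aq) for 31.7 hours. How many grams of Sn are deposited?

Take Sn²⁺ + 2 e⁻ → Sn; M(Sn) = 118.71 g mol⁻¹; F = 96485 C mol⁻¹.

46.0 g

Q = I·t = 0.6550 A × 114120 s = 74750 C.
n(e⁻) = Q/F = 74750 / 96485 = 0.7747 mol.
Sn²⁺ + 2 e⁻ → Sn, so n(Sn) = n(e⁻)/2 = 0.3874 mol.
m = n·M = 0.3874 × 118.71 = 46.0 g.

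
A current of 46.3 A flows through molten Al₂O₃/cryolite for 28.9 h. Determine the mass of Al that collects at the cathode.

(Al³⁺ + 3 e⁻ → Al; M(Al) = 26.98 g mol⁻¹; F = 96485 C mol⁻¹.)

449 g

Q = I·t = 46.30 A × 104040 s = 4817000 C.
n(e⁻) = Q/F = 4817000 / 96485 = 49.93 mol.
Al³⁺ + 3 e⁻ → Al, so n(Al) = n(e⁻)/3 = 16.64 mol.
m = n·M = 16.64 × 26.98 = 449 g.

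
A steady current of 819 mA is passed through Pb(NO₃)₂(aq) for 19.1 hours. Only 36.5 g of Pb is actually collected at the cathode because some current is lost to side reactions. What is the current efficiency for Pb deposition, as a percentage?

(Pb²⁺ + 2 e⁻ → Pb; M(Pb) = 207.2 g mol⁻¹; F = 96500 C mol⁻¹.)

Q = I·t = 0.8190 × 68760 = 56310 C; n(e⁻) = 56310/96500 = 0.5836 mol.
Theoretical n(Pb) = n(e⁻)/2 = 0.2918 mol, i.e. m_theo = 0.2918 × 207.2 = 60.46 g.
Efficiency = m_actual / m_theo = 36.5 / 60.46 = 60.4 %.

60.4 %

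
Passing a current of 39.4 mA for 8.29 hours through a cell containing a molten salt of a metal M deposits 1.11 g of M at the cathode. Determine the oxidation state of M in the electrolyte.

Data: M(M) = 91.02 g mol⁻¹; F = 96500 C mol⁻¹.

Q = I·t = 0.03940 A × 29844 s = 1176 C, so n(e⁻) = 1176/96500 = 0.01219 mol.
n(M) deposited = 1.11 / 91.02 = 0.01220 mol.
Electrons per atom = n(e⁻)/n(M) = 0.01219 / 0.01220 = 0.999 ≈ 1, so the ion is M⁺.

+1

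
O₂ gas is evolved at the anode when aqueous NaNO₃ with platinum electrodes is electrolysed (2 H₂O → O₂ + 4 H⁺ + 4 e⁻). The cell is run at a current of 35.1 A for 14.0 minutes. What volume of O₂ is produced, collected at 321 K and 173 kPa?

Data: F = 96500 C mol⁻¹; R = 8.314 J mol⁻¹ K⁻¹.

Q = I·t = 35.10 A × 840.00 s = 29480 C.
n(e⁻) = Q/F = 29480 / 96500 = 0.3055 mol.
4 electrons are transferred per O₂ molecule, so n(O₂) = 0.3055 / 4 = 0.07638 mol.
V = nRT/P = (0.07638 × 8.314 × 321) / (173 × 10³ Pa) = 0.00118 m³ = 1.18 L.

1.18 L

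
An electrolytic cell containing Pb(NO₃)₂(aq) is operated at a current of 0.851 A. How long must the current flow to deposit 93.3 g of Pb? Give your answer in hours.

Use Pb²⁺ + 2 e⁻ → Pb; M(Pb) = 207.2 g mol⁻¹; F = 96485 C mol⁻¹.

n(Pb) = m/M = 93.3 / 207.2 = 0.4503 mol.
Each Pb atom requires 2 electrons, so n(e⁻) = 2 × 0.4503 = 0.9006 mol.
Q = n(e⁻)·F = 0.9006 × 96485 = 86890 C.
t = Q/I = 86890 / 0.8510 A = 102100 s = 28.4 h.

28.4 h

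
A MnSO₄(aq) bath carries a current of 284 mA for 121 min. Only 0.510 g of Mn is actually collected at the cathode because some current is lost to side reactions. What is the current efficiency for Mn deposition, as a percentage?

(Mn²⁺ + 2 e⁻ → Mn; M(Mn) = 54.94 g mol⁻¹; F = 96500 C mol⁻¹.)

Q = I·t = 0.2840 × 7260.0 = 2062 C; n(e⁻) = 2062/96500 = 0.02137 mol.
Theoretical n(Mn) = n(e⁻)/2 = 0.01068 mol, i.e. m_theo = 0.01068 × 54.94 = 0.5869 g.
Efficiency = m_actual / m_theo = 0.510 / 0.5869 = 86.9 %.

86.9 %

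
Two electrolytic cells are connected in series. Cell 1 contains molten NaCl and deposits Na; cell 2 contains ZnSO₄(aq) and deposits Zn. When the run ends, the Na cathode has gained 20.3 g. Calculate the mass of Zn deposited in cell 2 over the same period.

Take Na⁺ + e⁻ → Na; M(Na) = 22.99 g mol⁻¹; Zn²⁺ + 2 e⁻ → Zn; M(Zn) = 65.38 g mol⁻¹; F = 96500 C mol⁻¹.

28.9 g

n(Na) = 20.3 / 22.99 = 0.8830 mol.
Since Na⁺ + e⁻ → Na, n(e⁻) passed = 1 × 0.8830 = 0.8830 mol.
Cells in series carry the same charge, so the same 0.8830 mol of electrons passes through cell 2.
Zn²⁺ + 2 e⁻ → Zn, so n(Zn) = 0.8830 / 2 = 0.4415 mol.
m(Zn) = 0.4415 × 65.38 = 28.9 g.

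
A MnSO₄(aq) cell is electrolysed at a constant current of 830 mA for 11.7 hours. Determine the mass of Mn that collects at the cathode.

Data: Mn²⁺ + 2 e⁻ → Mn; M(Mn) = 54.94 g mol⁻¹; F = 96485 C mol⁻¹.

Q = I·t = 0.8300 A × 42120 s = 34960 C.
n(e⁻) = Q/F = 34960 / 96485 = 0.3623 mol.
Mn²⁺ + 2 e⁻ → Mn, so n(Mn) = n(e⁻)/2 = 0.1812 mol.
m = n·M = 0.1812 × 54.94 = 9.95 g.

9.95 g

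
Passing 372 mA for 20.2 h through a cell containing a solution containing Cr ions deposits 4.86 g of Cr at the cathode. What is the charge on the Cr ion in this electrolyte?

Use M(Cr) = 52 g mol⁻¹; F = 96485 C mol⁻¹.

+3

Q = I·t = 0.3720 A × 72720 s = 27050 C, so n(e⁻) = 27050/96485 = 0.2804 mol.
n(Cr) deposited = 4.86 / 52 = 0.09346 mol.
Electrons per atom = n(e⁻)/n(Cr) = 0.2804 / 0.09346 = 3.00 ≈ 3, so the ion is Cr³⁺.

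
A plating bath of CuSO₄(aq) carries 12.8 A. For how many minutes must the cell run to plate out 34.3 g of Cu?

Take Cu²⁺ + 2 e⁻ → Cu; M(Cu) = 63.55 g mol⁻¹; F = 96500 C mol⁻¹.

n(Cu) = m/M = 34.3 / 63.55 = 0.5397 mol.
Each Cu atom requires 2 electrons, so n(e⁻) = 2 × 0.5397 = 1.079 mol.
Q = n(e⁻)·F = 1.079 × 96500 = 104200 C.
t = Q/I = 104200 / 12.80 A = 8138 s = 136 min.

136 min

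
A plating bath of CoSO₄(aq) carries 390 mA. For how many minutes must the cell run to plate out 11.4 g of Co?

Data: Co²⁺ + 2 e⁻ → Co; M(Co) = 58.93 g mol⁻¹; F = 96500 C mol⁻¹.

n(Co) = m/M = 11.4 / 58.93 = 0.1934 mol.
Each Co atom requires 2 electrons, so n(e⁻) = 2 × 0.1934 = 0.3869 mol.
Q = n(e⁻)·F = 0.3869 × 96500 = 37340 C.
t = Q/I = 37340 / 0.3900 A = 95730 s = 1600 min.

1600 min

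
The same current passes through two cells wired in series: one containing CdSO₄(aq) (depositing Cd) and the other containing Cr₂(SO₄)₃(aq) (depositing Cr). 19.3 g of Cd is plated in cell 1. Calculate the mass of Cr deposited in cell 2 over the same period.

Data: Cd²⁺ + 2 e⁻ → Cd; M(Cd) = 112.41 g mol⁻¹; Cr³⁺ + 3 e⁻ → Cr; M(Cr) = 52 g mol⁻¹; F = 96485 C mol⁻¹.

n(Cd) = 19.3 / 112.41 = 0.1717 mol.
Since Cd²⁺ + 2 e⁻ → Cd, n(e⁻) passed = 2 × 0.1717 = 0.3434 mol.
Cells in series carry the same charge, so the same 0.3434 mol of electrons passes through cell 2.
Cr³⁺ + 3 e⁻ → Cr, so n(Cr) = 0.3434 / 3 = 0.1145 mol.
m(Cr) = 0.1145 × 52 = 5.95 g.

5.95 g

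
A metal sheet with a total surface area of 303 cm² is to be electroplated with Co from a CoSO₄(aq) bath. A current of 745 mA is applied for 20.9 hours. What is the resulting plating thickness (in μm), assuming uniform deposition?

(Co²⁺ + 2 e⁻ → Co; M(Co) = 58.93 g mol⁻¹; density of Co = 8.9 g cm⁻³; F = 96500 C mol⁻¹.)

Q = I·t = 0.7450 × 75240 = 56050 C; n(e⁻) = 0.5809 mol.
n(Co) = n(e⁻)/2 = 0.2904 mol, so m = 0.2904 × 58.93 = 17.12 g.
Volume = m/ρ = 17.12 / 8.9 = 1.923 cm³.
Thickness = V/A = 1.923 / 303 = 0.00635 cm = 63.5 μm.

63.5 μm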